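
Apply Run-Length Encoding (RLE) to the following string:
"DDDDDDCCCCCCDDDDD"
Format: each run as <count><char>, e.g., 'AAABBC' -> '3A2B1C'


Scanning runs left to right:
  i=0: run of 'D' x 6 -> '6D'
  i=6: run of 'C' x 6 -> '6C'
  i=12: run of 'D' x 5 -> '5D'

RLE = 6D6C5D


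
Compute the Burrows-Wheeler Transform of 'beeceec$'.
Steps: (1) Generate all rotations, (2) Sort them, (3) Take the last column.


Rotations (sorted):
  0: $beeceec -> last char: c
  1: beeceec$ -> last char: $
  2: c$beecee -> last char: e
  3: ceec$bee -> last char: e
  4: ec$beece -> last char: e
  5: eceec$be -> last char: e
  6: eec$beec -> last char: c
  7: eeceec$b -> last char: b


BWT = c$eeeecb


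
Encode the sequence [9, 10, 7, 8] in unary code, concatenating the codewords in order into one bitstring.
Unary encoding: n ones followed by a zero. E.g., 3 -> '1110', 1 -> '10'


Encode each number as n ones followed by a terminating 0:
  9 -> 1111111110 (10 bits)
  10 -> 11111111110 (11 bits)
  7 -> 11111110 (8 bits)
  8 -> 111111110 (9 bits)
Total length = 10 + 11 + 8 + 9 = 38 bits.

Unary([9, 10, 7, 8]) = 11111111101111111111011111110111111110 (38 bits)


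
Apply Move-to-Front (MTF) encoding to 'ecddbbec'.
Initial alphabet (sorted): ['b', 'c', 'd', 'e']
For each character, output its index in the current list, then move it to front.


MTF encoding:
'e': index 3 in ['b', 'c', 'd', 'e'] -> ['e', 'b', 'c', 'd']
'c': index 2 in ['e', 'b', 'c', 'd'] -> ['c', 'e', 'b', 'd']
'd': index 3 in ['c', 'e', 'b', 'd'] -> ['d', 'c', 'e', 'b']
'd': index 0 in ['d', 'c', 'e', 'b'] -> ['d', 'c', 'e', 'b']
'b': index 3 in ['d', 'c', 'e', 'b'] -> ['b', 'd', 'c', 'e']
'b': index 0 in ['b', 'd', 'c', 'e'] -> ['b', 'd', 'c', 'e']
'e': index 3 in ['b', 'd', 'c', 'e'] -> ['e', 'b', 'd', 'c']
'c': index 3 in ['e', 'b', 'd', 'c'] -> ['c', 'e', 'b', 'd']


Output: [3, 2, 3, 0, 3, 0, 3, 3]


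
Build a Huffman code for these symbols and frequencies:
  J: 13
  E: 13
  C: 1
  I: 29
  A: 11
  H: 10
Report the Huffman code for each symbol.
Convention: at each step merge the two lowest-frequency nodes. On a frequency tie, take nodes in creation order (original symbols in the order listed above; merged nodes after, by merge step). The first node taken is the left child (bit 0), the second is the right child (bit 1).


Huffman tree construction:
Step 1: Merge C(1) + H(10) = 11
Step 2: Merge A(11) + (C+H)(11) = 22
Step 3: Merge J(13) + E(13) = 26
Step 4: Merge (A+(C+H))(22) + (J+E)(26) = 48
Step 5: Merge I(29) + ((A+(C+H))+(J+E))(48) = 77
Read each symbol's code off the tree from the root (left child = 0, right child = 1).

Codes:
  J: 110 (length 3)
  E: 111 (length 3)
  C: 1010 (length 4)
  I: 0 (length 1)
  A: 100 (length 3)
  H: 1011 (length 4)
Average code length: 184/77 = 2.3896 bits/symbol


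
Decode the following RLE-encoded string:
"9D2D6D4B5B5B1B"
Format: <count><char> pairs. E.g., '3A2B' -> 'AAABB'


Expanding each <count><char> pair:
  9D -> 'DDDDDDDDD'
  2D -> 'DD'
  6D -> 'DDDDDD'
  4B -> 'BBBB'
  5B -> 'BBBBB'
  5B -> 'BBBBB'
  1B -> 'B'

Decoded = DDDDDDDDDDDDDDDDDBBBBBBBBBBBBBBB


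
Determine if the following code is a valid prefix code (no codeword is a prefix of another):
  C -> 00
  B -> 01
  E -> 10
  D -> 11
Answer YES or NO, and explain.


Checking each pair (does one codeword prefix another?):
  C='00' vs B='01': no prefix
  C='00' vs E='10': no prefix
  C='00' vs D='11': no prefix
  B='01' vs C='00': no prefix
  B='01' vs E='10': no prefix
  B='01' vs D='11': no prefix
  E='10' vs C='00': no prefix
  E='10' vs B='01': no prefix
  E='10' vs D='11': no prefix
  D='11' vs C='00': no prefix
  D='11' vs B='01': no prefix
  D='11' vs E='10': no prefix
No violation found over all pairs.

YES -- this is a valid prefix code. No codeword is a prefix of any other codeword.


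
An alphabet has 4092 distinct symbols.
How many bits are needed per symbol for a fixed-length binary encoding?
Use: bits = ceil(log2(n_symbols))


log2(4092) = 11.9986
Bracket: 2^11 = 2048 < 4092 <= 2^12 = 4096
So ceil(log2(4092)) = 12

bits = ceil(log2(4092)) = ceil(11.9986) = 12 bits


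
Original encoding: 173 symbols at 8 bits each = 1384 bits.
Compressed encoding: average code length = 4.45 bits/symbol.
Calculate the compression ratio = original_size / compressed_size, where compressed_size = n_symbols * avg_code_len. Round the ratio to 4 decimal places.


original_size = n_symbols * orig_bits = 173 * 8 = 1384 bits
compressed_size = n_symbols * avg_code_len = 173 * 4.45 = 769.85 bits
ratio = original_size / compressed_size = 1384 / 769.85 = 1.7978

Compression ratio = 1.7978


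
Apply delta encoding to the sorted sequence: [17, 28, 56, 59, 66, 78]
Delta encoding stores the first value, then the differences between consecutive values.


First value: 17
Deltas:
  28 - 17 = 11
  56 - 28 = 28
  59 - 56 = 3
  66 - 59 = 7
  78 - 66 = 12


Delta encoded: [17, 11, 28, 3, 7, 12]


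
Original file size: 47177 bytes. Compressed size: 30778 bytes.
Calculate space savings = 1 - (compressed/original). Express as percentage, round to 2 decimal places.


ratio = compressed/original = 30778/47177 = 0.652394
savings = 1 - ratio = 1 - 0.652394 = 0.347606
as a percentage: 0.347606 * 100 = 34.76%

Space savings = 1 - 30778/47177 = 34.76%


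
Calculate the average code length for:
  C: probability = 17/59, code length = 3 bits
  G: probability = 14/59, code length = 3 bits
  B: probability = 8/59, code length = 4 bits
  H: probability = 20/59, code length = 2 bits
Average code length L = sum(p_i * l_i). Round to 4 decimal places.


Weighted contributions p_i * l_i:
  C: (17/59) * 3 = 51/59
  G: (14/59) * 3 = 42/59
  B: (8/59) * 4 = 32/59
  H: (20/59) * 2 = 40/59
Sum = (51 + 42 + 32 + 40)/59 = 165/59

L = 165/59 = 2.7966 bits/symbol


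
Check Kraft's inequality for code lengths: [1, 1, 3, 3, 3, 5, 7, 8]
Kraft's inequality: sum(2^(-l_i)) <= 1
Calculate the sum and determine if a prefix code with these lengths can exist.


Sum = 2^(-1) + 2^(-1) + 2^(-3) + 2^(-3) + 2^(-3) + 2^(-5) + 2^(-7) + 2^(-8)
    = 0.5 + 0.5 + 0.125 + 0.125 + 0.125 + 0.03125 + 0.0078125 + 0.00390625
    = 363/256 = 1.41796875
Since 1.41796875 > 1, Kraft's inequality is NOT satisfied.
A prefix code with these lengths CANNOT exist.

Kraft sum = 1.41796875. Not satisfied.


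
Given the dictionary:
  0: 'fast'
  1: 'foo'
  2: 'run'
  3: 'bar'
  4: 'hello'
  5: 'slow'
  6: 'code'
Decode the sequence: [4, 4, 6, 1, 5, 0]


Look up each index in the dictionary:
  4 -> 'hello'
  4 -> 'hello'
  6 -> 'code'
  1 -> 'foo'
  5 -> 'slow'
  0 -> 'fast'

Decoded: "hello hello code foo slow fast"


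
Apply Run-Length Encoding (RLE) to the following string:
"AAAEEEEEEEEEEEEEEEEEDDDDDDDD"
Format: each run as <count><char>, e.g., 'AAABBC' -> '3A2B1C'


Scanning runs left to right:
  i=0: run of 'A' x 3 -> '3A'
  i=3: run of 'E' x 17 -> '17E'
  i=20: run of 'D' x 8 -> '8D'

RLE = 3A17E8D


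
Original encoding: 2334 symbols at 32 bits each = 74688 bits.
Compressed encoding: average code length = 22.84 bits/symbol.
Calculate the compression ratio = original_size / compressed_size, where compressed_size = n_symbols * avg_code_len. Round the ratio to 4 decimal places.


original_size = n_symbols * orig_bits = 2334 * 32 = 74688 bits
compressed_size = n_symbols * avg_code_len = 2334 * 22.84 = 53308.56 bits
ratio = original_size / compressed_size = 74688 / 53308.56 = 1.4011

Compression ratio = 1.4011


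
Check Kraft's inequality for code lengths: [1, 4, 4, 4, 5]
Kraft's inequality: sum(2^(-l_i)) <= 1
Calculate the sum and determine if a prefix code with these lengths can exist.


Sum = 2^(-1) + 2^(-4) + 2^(-4) + 2^(-4) + 2^(-5)
    = 0.5 + 0.0625 + 0.0625 + 0.0625 + 0.03125
    = 23/32 = 0.71875
Since 0.71875 <= 1, Kraft's inequality IS satisfied.
A prefix code with these lengths CAN exist.

Kraft sum = 0.71875. Satisfied.


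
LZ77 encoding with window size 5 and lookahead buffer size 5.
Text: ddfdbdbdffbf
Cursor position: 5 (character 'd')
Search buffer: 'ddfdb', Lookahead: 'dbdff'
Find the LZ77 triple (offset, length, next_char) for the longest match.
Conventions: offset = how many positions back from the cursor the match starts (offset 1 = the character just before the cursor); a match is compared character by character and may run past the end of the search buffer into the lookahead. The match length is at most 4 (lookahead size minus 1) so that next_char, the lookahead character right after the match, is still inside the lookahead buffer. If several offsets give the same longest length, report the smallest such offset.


Try each offset into the search buffer:
  offset=1 (pos 4, char 'b'): match length 0
  offset=2 (pos 3, char 'd'): match length 3
  offset=3 (pos 2, char 'f'): match length 0
  offset=4 (pos 1, char 'd'): match length 1
  offset=5 (pos 0, char 'd'): match length 1
Longest match has length 3 at offset 2.
next_char = character at position 5 + 3 = 8 -> 'f'

Best match: offset=2, length=3 (matching 'dbd' starting at position 3)
LZ77 triple: (2, 3, 'f')


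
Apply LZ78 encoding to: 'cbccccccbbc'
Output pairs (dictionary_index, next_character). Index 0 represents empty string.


LZ78 encoding steps:
Dictionary: {0: ''}
Step 1: w='' (idx 0), next='c' -> output (0, 'c'), add 'c' as idx 1
Step 2: w='' (idx 0), next='b' -> output (0, 'b'), add 'b' as idx 2
Step 3: w='c' (idx 1), next='c' -> output (1, 'c'), add 'cc' as idx 3
Step 4: w='cc' (idx 3), next='c' -> output (3, 'c'), add 'ccc' as idx 4
Step 5: w='c' (idx 1), next='b' -> output (1, 'b'), add 'cb' as idx 5
Step 6: w='b' (idx 2), next='c' -> output (2, 'c'), add 'bc' as idx 6


Encoded: [(0, 'c'), (0, 'b'), (1, 'c'), (3, 'c'), (1, 'b'), (2, 'c')]


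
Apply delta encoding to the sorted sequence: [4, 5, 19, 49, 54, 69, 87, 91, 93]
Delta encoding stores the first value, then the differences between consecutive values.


First value: 4
Deltas:
  5 - 4 = 1
  19 - 5 = 14
  49 - 19 = 30
  54 - 49 = 5
  69 - 54 = 15
  87 - 69 = 18
  91 - 87 = 4
  93 - 91 = 2


Delta encoded: [4, 1, 14, 30, 5, 15, 18, 4, 2]


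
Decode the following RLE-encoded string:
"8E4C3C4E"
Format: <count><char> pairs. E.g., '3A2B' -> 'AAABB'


Expanding each <count><char> pair:
  8E -> 'EEEEEEEE'
  4C -> 'CCCC'
  3C -> 'CCC'
  4E -> 'EEEE'

Decoded = EEEEEEEECCCCCCCEEEE


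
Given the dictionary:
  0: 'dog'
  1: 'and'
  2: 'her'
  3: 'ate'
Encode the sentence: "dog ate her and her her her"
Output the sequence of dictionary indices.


Look up each word in the dictionary:
  'dog' -> 0
  'ate' -> 3
  'her' -> 2
  'and' -> 1
  'her' -> 2
  'her' -> 2
  'her' -> 2

Encoded: [0, 3, 2, 1, 2, 2, 2]


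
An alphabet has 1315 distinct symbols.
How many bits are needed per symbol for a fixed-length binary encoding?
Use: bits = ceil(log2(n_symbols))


log2(1315) = 10.3608
Bracket: 2^10 = 1024 < 1315 <= 2^11 = 2048
So ceil(log2(1315)) = 11

bits = ceil(log2(1315)) = ceil(10.3608) = 11 bits


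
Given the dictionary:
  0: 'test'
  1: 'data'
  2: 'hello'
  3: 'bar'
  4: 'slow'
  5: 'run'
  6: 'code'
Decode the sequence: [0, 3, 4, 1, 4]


Look up each index in the dictionary:
  0 -> 'test'
  3 -> 'bar'
  4 -> 'slow'
  1 -> 'data'
  4 -> 'slow'

Decoded: "test bar slow data slow"


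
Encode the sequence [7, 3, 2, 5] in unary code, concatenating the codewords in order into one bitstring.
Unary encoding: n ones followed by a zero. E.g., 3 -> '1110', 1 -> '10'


Encode each number as n ones followed by a terminating 0:
  7 -> 11111110 (8 bits)
  3 -> 1110 (4 bits)
  2 -> 110 (3 bits)
  5 -> 111110 (6 bits)
Total length = 8 + 4 + 3 + 6 = 21 bits.

Unary([7, 3, 2, 5]) = 111111101110110111110 (21 bits)


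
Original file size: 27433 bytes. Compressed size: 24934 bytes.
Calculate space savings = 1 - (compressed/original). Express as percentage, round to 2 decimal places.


ratio = compressed/original = 24934/27433 = 0.908905
savings = 1 - ratio = 1 - 0.908905 = 0.091095
as a percentage: 0.091095 * 100 = 9.11%

Space savings = 1 - 24934/27433 = 9.11%


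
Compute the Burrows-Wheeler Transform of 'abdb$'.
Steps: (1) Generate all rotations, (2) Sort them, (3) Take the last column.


Rotations (sorted):
  0: $abdb -> last char: b
  1: abdb$ -> last char: $
  2: b$abd -> last char: d
  3: bdb$a -> last char: a
  4: db$ab -> last char: b


BWT = b$dab


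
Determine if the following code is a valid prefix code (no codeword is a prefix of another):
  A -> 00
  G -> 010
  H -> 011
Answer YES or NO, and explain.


Checking each pair (does one codeword prefix another?):
  A='00' vs G='010': no prefix
  A='00' vs H='011': no prefix
  G='010' vs A='00': no prefix
  G='010' vs H='011': no prefix
  H='011' vs A='00': no prefix
  H='011' vs G='010': no prefix
No violation found over all pairs.

YES -- this is a valid prefix code. No codeword is a prefix of any other codeword.


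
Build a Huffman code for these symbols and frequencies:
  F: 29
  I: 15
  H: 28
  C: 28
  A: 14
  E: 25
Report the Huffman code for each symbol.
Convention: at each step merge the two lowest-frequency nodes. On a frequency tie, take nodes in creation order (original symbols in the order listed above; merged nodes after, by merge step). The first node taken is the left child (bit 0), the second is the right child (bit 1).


Huffman tree construction:
Step 1: Merge A(14) + I(15) = 29
Step 2: Merge E(25) + H(28) = 53
Step 3: Merge C(28) + F(29) = 57
Step 4: Merge (A+I)(29) + (E+H)(53) = 82
Step 5: Merge (C+F)(57) + ((A+I)+(E+H))(82) = 139
Read each symbol's code off the tree from the root (left child = 0, right child = 1).

Codes:
  F: 01 (length 2)
  I: 101 (length 3)
  H: 111 (length 3)
  C: 00 (length 2)
  A: 100 (length 3)
  E: 110 (length 3)
Average code length: 360/139 = 2.5899 bits/symbol


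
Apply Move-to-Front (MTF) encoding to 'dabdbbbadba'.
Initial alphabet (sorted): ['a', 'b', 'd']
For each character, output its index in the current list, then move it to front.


MTF encoding:
'd': index 2 in ['a', 'b', 'd'] -> ['d', 'a', 'b']
'a': index 1 in ['d', 'a', 'b'] -> ['a', 'd', 'b']
'b': index 2 in ['a', 'd', 'b'] -> ['b', 'a', 'd']
'd': index 2 in ['b', 'a', 'd'] -> ['d', 'b', 'a']
'b': index 1 in ['d', 'b', 'a'] -> ['b', 'd', 'a']
'b': index 0 in ['b', 'd', 'a'] -> ['b', 'd', 'a']
'b': index 0 in ['b', 'd', 'a'] -> ['b', 'd', 'a']
'a': index 2 in ['b', 'd', 'a'] -> ['a', 'b', 'd']
'd': index 2 in ['a', 'b', 'd'] -> ['d', 'a', 'b']
'b': index 2 in ['d', 'a', 'b'] -> ['b', 'd', 'a']
'a': index 2 in ['b', 'd', 'a'] -> ['a', 'b', 'd']


Output: [2, 1, 2, 2, 1, 0, 0, 2, 2, 2, 2]


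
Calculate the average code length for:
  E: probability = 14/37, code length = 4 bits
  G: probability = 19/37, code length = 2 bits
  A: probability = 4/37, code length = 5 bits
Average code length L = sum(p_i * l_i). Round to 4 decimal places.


Weighted contributions p_i * l_i:
  E: (14/37) * 4 = 56/37
  G: (19/37) * 2 = 38/37
  A: (4/37) * 5 = 20/37
Sum = (56 + 38 + 20)/37 = 114/37

L = 114/37 = 3.0811 bits/symbol


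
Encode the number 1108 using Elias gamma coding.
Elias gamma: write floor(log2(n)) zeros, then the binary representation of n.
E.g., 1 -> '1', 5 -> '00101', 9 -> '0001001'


num_bits = floor(log2(1108)) + 1 = 11
leading_zeros = num_bits - 1 = 10
binary(1108) = 10001010100

Elias gamma(1108) = '0000000000' + '10001010100' = 000000000010001010100 (21 bits)


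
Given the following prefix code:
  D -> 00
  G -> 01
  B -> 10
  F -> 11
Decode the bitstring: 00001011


Decoding step by step:
Bits 00 -> D
Bits 00 -> D
Bits 10 -> B
Bits 11 -> F


Decoded message: DDBF


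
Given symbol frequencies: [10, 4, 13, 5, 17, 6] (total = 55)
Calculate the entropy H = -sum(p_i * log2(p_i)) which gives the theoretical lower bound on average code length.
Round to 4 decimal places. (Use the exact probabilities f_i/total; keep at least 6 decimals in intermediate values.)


Per-symbol terms -p_i * log2(p_i) with p_i = f_i/55:
  p = 10/55 = 0.181818: log2(p) = -2.459432, -p*log2(p) = 0.447169
  p = 4/55 = 0.072727: log2(p) = -3.781360, -p*log2(p) = 0.275008
  p = 13/55 = 0.236364: log2(p) = -2.080920, -p*log2(p) = 0.491854
  p = 5/55 = 0.090909: log2(p) = -3.459432, -p*log2(p) = 0.314494
  p = 17/55 = 0.309091: log2(p) = -1.693897, -p*log2(p) = 0.523568
  p = 6/55 = 0.109091: log2(p) = -3.196397, -p*log2(p) = 0.348698
H = 0.447169 + 0.275008 + 0.491854 + 0.314494 + 0.523568 + 0.348698 = 2.400791

H = 2.4008 bits/symbol


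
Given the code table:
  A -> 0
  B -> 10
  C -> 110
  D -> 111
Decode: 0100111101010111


Decoding:
0 -> A
10 -> B
0 -> A
111 -> D
10 -> B
10 -> B
10 -> B
111 -> D


Result: ABADBBBD


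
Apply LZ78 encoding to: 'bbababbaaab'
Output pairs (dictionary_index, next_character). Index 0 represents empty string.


LZ78 encoding steps:
Dictionary: {0: ''}
Step 1: w='' (idx 0), next='b' -> output (0, 'b'), add 'b' as idx 1
Step 2: w='b' (idx 1), next='a' -> output (1, 'a'), add 'ba' as idx 2
Step 3: w='ba' (idx 2), next='b' -> output (2, 'b'), add 'bab' as idx 3
Step 4: w='ba' (idx 2), next='a' -> output (2, 'a'), add 'baa' as idx 4
Step 5: w='' (idx 0), next='a' -> output (0, 'a'), add 'a' as idx 5
Step 6: w='b' (idx 1), end of input -> output (1, '')


Encoded: [(0, 'b'), (1, 'a'), (2, 'b'), (2, 'a'), (0, 'a'), (1, '')]


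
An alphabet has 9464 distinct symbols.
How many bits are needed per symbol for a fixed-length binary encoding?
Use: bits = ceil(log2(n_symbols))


log2(9464) = 13.2082
Bracket: 2^13 = 8192 < 9464 <= 2^14 = 16384
So ceil(log2(9464)) = 14

bits = ceil(log2(9464)) = ceil(13.2082) = 14 bits


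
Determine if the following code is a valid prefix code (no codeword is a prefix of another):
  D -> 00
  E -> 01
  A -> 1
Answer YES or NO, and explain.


Checking each pair (does one codeword prefix another?):
  D='00' vs E='01': no prefix
  D='00' vs A='1': no prefix
  E='01' vs D='00': no prefix
  E='01' vs A='1': no prefix
  A='1' vs D='00': no prefix
  A='1' vs E='01': no prefix
No violation found over all pairs.

YES -- this is a valid prefix code. No codeword is a prefix of any other codeword.


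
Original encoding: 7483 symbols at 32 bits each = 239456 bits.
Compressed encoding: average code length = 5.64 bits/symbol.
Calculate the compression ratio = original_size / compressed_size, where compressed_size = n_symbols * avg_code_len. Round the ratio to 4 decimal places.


original_size = n_symbols * orig_bits = 7483 * 32 = 239456 bits
compressed_size = n_symbols * avg_code_len = 7483 * 5.64 = 42204.12 bits
ratio = original_size / compressed_size = 239456 / 42204.12 = 5.6738

Compression ratio = 5.6738


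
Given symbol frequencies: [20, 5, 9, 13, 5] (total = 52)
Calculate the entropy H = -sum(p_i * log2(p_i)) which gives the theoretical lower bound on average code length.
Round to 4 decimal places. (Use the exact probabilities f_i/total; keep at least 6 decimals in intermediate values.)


Per-symbol terms -p_i * log2(p_i) with p_i = f_i/52:
  p = 20/52 = 0.384615: log2(p) = -1.378512, -p*log2(p) = 0.530197
  p = 5/52 = 0.096154: log2(p) = -3.378512, -p*log2(p) = 0.324857
  p = 9/52 = 0.173077: log2(p) = -2.530515, -p*log2(p) = 0.437974
  p = 13/52 = 0.250000: log2(p) = -2.000000, -p*log2(p) = 0.500000
  p = 5/52 = 0.096154: log2(p) = -3.378512, -p*log2(p) = 0.324857
H = 0.530197 + 0.324857 + 0.437974 + 0.500000 + 0.324857 = 2.117885

H = 2.1179 bits/symbol


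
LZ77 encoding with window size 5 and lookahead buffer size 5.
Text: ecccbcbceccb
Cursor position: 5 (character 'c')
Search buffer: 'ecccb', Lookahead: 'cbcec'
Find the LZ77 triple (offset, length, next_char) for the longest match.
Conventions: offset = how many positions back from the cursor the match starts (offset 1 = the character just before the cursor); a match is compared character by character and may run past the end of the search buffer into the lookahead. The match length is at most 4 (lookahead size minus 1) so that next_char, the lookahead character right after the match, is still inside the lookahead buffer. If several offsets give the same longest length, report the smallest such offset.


Try each offset into the search buffer:
  offset=1 (pos 4, char 'b'): match length 0
  offset=2 (pos 3, char 'c'): match length 3
  offset=3 (pos 2, char 'c'): match length 1
  offset=4 (pos 1, char 'c'): match length 1
  offset=5 (pos 0, char 'e'): match length 0
Longest match has length 3 at offset 2.
next_char = character at position 5 + 3 = 8 -> 'e'

Best match: offset=2, length=3 (matching 'cbc' starting at position 3)
LZ77 triple: (2, 3, 'e')


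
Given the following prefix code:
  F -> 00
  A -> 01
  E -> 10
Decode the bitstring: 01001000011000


Decoding step by step:
Bits 01 -> A
Bits 00 -> F
Bits 10 -> E
Bits 00 -> F
Bits 01 -> A
Bits 10 -> E
Bits 00 -> F


Decoded message: AFEFAEF


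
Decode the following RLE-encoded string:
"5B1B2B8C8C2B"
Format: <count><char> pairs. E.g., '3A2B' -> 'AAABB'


Expanding each <count><char> pair:
  5B -> 'BBBBB'
  1B -> 'B'
  2B -> 'BB'
  8C -> 'CCCCCCCC'
  8C -> 'CCCCCCCC'
  2B -> 'BB'

Decoded = BBBBBBBBCCCCCCCCCCCCCCCCBB


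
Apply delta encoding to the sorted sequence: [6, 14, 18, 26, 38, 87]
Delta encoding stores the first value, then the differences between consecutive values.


First value: 6
Deltas:
  14 - 6 = 8
  18 - 14 = 4
  26 - 18 = 8
  38 - 26 = 12
  87 - 38 = 49


Delta encoded: [6, 8, 4, 8, 12, 49]


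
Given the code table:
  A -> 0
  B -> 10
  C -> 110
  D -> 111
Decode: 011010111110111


Decoding:
0 -> A
110 -> C
10 -> B
111 -> D
110 -> C
111 -> D


Result: ACBDCD


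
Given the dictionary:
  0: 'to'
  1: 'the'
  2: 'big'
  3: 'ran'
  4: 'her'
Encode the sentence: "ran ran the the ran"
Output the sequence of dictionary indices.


Look up each word in the dictionary:
  'ran' -> 3
  'ran' -> 3
  'the' -> 1
  'the' -> 1
  'ran' -> 3

Encoded: [3, 3, 1, 1, 3]


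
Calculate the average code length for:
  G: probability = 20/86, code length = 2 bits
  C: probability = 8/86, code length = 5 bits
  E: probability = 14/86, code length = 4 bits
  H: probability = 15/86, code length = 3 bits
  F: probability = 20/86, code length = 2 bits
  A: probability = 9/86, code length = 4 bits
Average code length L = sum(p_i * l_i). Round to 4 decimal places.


Weighted contributions p_i * l_i:
  G: (20/86) * 2 = 40/86
  C: (8/86) * 5 = 40/86
  E: (14/86) * 4 = 56/86
  H: (15/86) * 3 = 45/86
  F: (20/86) * 2 = 40/86
  A: (9/86) * 4 = 36/86
Sum = (40 + 40 + 56 + 45 + 40 + 36)/86 = 257/86

L = 257/86 = 2.9884 bits/symbol


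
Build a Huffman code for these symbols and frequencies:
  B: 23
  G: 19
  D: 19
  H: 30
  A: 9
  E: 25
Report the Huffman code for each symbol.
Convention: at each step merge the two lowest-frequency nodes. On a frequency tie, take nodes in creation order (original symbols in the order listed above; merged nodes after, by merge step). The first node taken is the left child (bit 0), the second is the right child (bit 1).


Huffman tree construction:
Step 1: Merge A(9) + G(19) = 28
Step 2: Merge D(19) + B(23) = 42
Step 3: Merge E(25) + (A+G)(28) = 53
Step 4: Merge H(30) + (D+B)(42) = 72
Step 5: Merge (E+(A+G))(53) + (H+(D+B))(72) = 125
Read each symbol's code off the tree from the root (left child = 0, right child = 1).

Codes:
  B: 111 (length 3)
  G: 011 (length 3)
  D: 110 (length 3)
  H: 10 (length 2)
  A: 010 (length 3)
  E: 00 (length 2)
Average code length: 320/125 = 2.5600 bits/symbol


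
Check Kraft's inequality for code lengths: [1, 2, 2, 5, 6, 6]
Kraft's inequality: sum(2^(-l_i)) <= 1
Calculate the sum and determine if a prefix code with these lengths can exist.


Sum = 2^(-1) + 2^(-2) + 2^(-2) + 2^(-5) + 2^(-6) + 2^(-6)
    = 0.5 + 0.25 + 0.25 + 0.03125 + 0.015625 + 0.015625
    = 68/64 = 1.0625
Since 1.0625 > 1, Kraft's inequality is NOT satisfied.
A prefix code with these lengths CANNOT exist.

Kraft sum = 1.0625. Not satisfied.


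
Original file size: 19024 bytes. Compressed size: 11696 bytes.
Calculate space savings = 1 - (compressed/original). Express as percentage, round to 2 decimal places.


ratio = compressed/original = 11696/19024 = 0.614802
savings = 1 - ratio = 1 - 0.614802 = 0.385198
as a percentage: 0.385198 * 100 = 38.52%

Space savings = 1 - 11696/19024 = 38.52%


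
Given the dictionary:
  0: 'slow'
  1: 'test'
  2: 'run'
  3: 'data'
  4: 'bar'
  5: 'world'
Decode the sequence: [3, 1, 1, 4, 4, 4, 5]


Look up each index in the dictionary:
  3 -> 'data'
  1 -> 'test'
  1 -> 'test'
  4 -> 'bar'
  4 -> 'bar'
  4 -> 'bar'
  5 -> 'world'

Decoded: "data test test bar bar bar world"


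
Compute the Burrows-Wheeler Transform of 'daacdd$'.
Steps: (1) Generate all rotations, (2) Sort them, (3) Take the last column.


Rotations (sorted):
  0: $daacdd -> last char: d
  1: aacdd$d -> last char: d
  2: acdd$da -> last char: a
  3: cdd$daa -> last char: a
  4: d$daacd -> last char: d
  5: daacdd$ -> last char: $
  6: dd$daac -> last char: c


BWT = ddaad$c


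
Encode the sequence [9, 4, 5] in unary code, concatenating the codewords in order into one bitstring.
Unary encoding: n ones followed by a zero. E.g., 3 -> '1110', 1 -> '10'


Encode each number as n ones followed by a terminating 0:
  9 -> 1111111110 (10 bits)
  4 -> 11110 (5 bits)
  5 -> 111110 (6 bits)
Total length = 10 + 5 + 6 = 21 bits.

Unary([9, 4, 5]) = 111111111011110111110 (21 bits)


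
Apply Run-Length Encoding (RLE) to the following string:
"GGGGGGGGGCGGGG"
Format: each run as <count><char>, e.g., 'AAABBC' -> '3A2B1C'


Scanning runs left to right:
  i=0: run of 'G' x 9 -> '9G'
  i=9: run of 'C' x 1 -> '1C'
  i=10: run of 'G' x 4 -> '4G'

RLE = 9G1C4G


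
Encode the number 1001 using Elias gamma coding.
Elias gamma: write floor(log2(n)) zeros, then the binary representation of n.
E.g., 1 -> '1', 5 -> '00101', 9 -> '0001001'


num_bits = floor(log2(1001)) + 1 = 10
leading_zeros = num_bits - 1 = 9
binary(1001) = 1111101001

Elias gamma(1001) = '000000000' + '1111101001' = 0000000001111101001 (19 bits)


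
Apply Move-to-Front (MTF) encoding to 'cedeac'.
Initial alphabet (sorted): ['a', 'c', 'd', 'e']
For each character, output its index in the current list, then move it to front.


MTF encoding:
'c': index 1 in ['a', 'c', 'd', 'e'] -> ['c', 'a', 'd', 'e']
'e': index 3 in ['c', 'a', 'd', 'e'] -> ['e', 'c', 'a', 'd']
'd': index 3 in ['e', 'c', 'a', 'd'] -> ['d', 'e', 'c', 'a']
'e': index 1 in ['d', 'e', 'c', 'a'] -> ['e', 'd', 'c', 'a']
'a': index 3 in ['e', 'd', 'c', 'a'] -> ['a', 'e', 'd', 'c']
'c': index 3 in ['a', 'e', 'd', 'c'] -> ['c', 'a', 'e', 'd']


Output: [1, 3, 3, 1, 3, 3]


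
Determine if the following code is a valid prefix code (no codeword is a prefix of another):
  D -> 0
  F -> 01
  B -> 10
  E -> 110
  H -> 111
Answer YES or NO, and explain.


Checking each pair (does one codeword prefix another?):
  D='0' vs F='01': prefix -- VIOLATION

NO -- this is NOT a valid prefix code. D (0) is a prefix of F (01).


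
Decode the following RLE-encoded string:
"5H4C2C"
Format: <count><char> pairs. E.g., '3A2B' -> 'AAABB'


Expanding each <count><char> pair:
  5H -> 'HHHHH'
  4C -> 'CCCC'
  2C -> 'CC'

Decoded = HHHHHCCCCCC


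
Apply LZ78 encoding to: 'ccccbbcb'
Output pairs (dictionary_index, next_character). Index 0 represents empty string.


LZ78 encoding steps:
Dictionary: {0: ''}
Step 1: w='' (idx 0), next='c' -> output (0, 'c'), add 'c' as idx 1
Step 2: w='c' (idx 1), next='c' -> output (1, 'c'), add 'cc' as idx 2
Step 3: w='c' (idx 1), next='b' -> output (1, 'b'), add 'cb' as idx 3
Step 4: w='' (idx 0), next='b' -> output (0, 'b'), add 'b' as idx 4
Step 5: w='cb' (idx 3), end of input -> output (3, '')


Encoded: [(0, 'c'), (1, 'c'), (1, 'b'), (0, 'b'), (3, '')]


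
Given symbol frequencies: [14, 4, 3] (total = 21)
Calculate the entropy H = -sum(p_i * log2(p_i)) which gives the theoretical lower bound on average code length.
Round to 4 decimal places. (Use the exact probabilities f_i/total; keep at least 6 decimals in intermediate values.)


Per-symbol terms -p_i * log2(p_i) with p_i = f_i/21:
  p = 14/21 = 0.666667: log2(p) = -0.584963, -p*log2(p) = 0.389975
  p = 4/21 = 0.190476: log2(p) = -2.392317, -p*log2(p) = 0.455680
  p = 3/21 = 0.142857: log2(p) = -2.807355, -p*log2(p) = 0.401051
H = 0.389975 + 0.455680 + 0.401051 = 1.246706

H = 1.2467 bits/symbol


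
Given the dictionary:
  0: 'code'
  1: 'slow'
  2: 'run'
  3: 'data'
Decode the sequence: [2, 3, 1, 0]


Look up each index in the dictionary:
  2 -> 'run'
  3 -> 'data'
  1 -> 'slow'
  0 -> 'code'

Decoded: "run data slow code"


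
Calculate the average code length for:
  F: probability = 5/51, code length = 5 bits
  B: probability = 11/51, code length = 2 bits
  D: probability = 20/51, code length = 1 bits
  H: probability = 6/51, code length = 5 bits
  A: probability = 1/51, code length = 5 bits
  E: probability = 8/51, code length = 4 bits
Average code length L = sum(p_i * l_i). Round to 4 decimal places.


Weighted contributions p_i * l_i:
  F: (5/51) * 5 = 25/51
  B: (11/51) * 2 = 22/51
  D: (20/51) * 1 = 20/51
  H: (6/51) * 5 = 30/51
  A: (1/51) * 5 = 5/51
  E: (8/51) * 4 = 32/51
Sum = (25 + 22 + 20 + 30 + 5 + 32)/51 = 134/51

L = 134/51 = 2.6275 bits/symbol


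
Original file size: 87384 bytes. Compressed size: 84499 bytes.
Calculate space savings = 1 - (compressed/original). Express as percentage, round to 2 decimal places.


ratio = compressed/original = 84499/87384 = 0.966985
savings = 1 - ratio = 1 - 0.966985 = 0.033015
as a percentage: 0.033015 * 100 = 3.3%

Space savings = 1 - 84499/87384 = 3.3%


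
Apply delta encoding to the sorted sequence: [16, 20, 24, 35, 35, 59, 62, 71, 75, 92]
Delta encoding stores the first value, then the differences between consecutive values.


First value: 16
Deltas:
  20 - 16 = 4
  24 - 20 = 4
  35 - 24 = 11
  35 - 35 = 0
  59 - 35 = 24
  62 - 59 = 3
  71 - 62 = 9
  75 - 71 = 4
  92 - 75 = 17


Delta encoded: [16, 4, 4, 11, 0, 24, 3, 9, 4, 17]


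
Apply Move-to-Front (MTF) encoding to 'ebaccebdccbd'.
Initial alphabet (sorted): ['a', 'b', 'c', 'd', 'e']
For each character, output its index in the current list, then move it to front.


MTF encoding:
'e': index 4 in ['a', 'b', 'c', 'd', 'e'] -> ['e', 'a', 'b', 'c', 'd']
'b': index 2 in ['e', 'a', 'b', 'c', 'd'] -> ['b', 'e', 'a', 'c', 'd']
'a': index 2 in ['b', 'e', 'a', 'c', 'd'] -> ['a', 'b', 'e', 'c', 'd']
'c': index 3 in ['a', 'b', 'e', 'c', 'd'] -> ['c', 'a', 'b', 'e', 'd']
'c': index 0 in ['c', 'a', 'b', 'e', 'd'] -> ['c', 'a', 'b', 'e', 'd']
'e': index 3 in ['c', 'a', 'b', 'e', 'd'] -> ['e', 'c', 'a', 'b', 'd']
'b': index 3 in ['e', 'c', 'a', 'b', 'd'] -> ['b', 'e', 'c', 'a', 'd']
'd': index 4 in ['b', 'e', 'c', 'a', 'd'] -> ['d', 'b', 'e', 'c', 'a']
'c': index 3 in ['d', 'b', 'e', 'c', 'a'] -> ['c', 'd', 'b', 'e', 'a']
'c': index 0 in ['c', 'd', 'b', 'e', 'a'] -> ['c', 'd', 'b', 'e', 'a']
'b': index 2 in ['c', 'd', 'b', 'e', 'a'] -> ['b', 'c', 'd', 'e', 'a']
'd': index 2 in ['b', 'c', 'd', 'e', 'a'] -> ['d', 'b', 'c', 'e', 'a']


Output: [4, 2, 2, 3, 0, 3, 3, 4, 3, 0, 2, 2]


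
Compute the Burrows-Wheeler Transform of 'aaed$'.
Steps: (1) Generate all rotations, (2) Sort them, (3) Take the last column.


Rotations (sorted):
  0: $aaed -> last char: d
  1: aaed$ -> last char: $
  2: aed$a -> last char: a
  3: d$aae -> last char: e
  4: ed$aa -> last char: a


BWT = d$aea


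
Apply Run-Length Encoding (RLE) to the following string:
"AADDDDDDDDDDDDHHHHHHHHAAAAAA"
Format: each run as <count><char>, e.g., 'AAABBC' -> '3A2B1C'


Scanning runs left to right:
  i=0: run of 'A' x 2 -> '2A'
  i=2: run of 'D' x 12 -> '12D'
  i=14: run of 'H' x 8 -> '8H'
  i=22: run of 'A' x 6 -> '6A'

RLE = 2A12D8H6A


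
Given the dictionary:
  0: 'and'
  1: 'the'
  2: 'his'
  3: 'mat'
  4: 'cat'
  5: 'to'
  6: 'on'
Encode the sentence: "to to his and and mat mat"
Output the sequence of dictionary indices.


Look up each word in the dictionary:
  'to' -> 5
  'to' -> 5
  'his' -> 2
  'and' -> 0
  'and' -> 0
  'mat' -> 3
  'mat' -> 3

Encoded: [5, 5, 2, 0, 0, 3, 3]


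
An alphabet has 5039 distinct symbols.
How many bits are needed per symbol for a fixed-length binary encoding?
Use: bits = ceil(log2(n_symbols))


log2(5039) = 12.2989
Bracket: 2^12 = 4096 < 5039 <= 2^13 = 8192
So ceil(log2(5039)) = 13

bits = ceil(log2(5039)) = ceil(12.2989) = 13 bits


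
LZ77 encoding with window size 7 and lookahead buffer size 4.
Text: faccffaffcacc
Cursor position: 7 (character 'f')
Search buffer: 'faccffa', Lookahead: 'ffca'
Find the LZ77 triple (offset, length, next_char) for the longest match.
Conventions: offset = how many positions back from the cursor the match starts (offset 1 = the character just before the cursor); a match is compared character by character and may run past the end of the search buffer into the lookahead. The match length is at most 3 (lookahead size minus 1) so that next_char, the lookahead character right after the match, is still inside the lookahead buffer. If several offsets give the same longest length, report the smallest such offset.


Try each offset into the search buffer:
  offset=1 (pos 6, char 'a'): match length 0
  offset=2 (pos 5, char 'f'): match length 1
  offset=3 (pos 4, char 'f'): match length 2
  offset=4 (pos 3, char 'c'): match length 0
  offset=5 (pos 2, char 'c'): match length 0
  offset=6 (pos 1, char 'a'): match length 0
  offset=7 (pos 0, char 'f'): match length 1
Longest match has length 2 at offset 3.
next_char = character at position 7 + 2 = 9 -> 'c'

Best match: offset=3, length=2 (matching 'ff' starting at position 4)
LZ77 triple: (3, 2, 'c')


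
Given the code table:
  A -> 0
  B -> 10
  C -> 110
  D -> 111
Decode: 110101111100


Decoding:
110 -> C
10 -> B
111 -> D
110 -> C
0 -> A


Result: CBDCA


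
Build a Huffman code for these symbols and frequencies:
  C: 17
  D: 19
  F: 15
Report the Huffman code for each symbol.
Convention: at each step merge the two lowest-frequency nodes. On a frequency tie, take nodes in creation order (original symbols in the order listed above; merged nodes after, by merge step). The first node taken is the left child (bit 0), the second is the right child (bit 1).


Huffman tree construction:
Step 1: Merge F(15) + C(17) = 32
Step 2: Merge D(19) + (F+C)(32) = 51
Read each symbol's code off the tree from the root (left child = 0, right child = 1).

Codes:
  C: 11 (length 2)
  D: 0 (length 1)
  F: 10 (length 2)
Average code length: 83/51 = 1.6275 bits/symbol


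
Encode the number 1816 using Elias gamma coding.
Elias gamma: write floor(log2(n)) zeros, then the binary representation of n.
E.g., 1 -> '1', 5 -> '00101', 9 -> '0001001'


num_bits = floor(log2(1816)) + 1 = 11
leading_zeros = num_bits - 1 = 10
binary(1816) = 11100011000

Elias gamma(1816) = '0000000000' + '11100011000' = 000000000011100011000 (21 bits)


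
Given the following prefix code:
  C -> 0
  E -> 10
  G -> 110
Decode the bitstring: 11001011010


Decoding step by step:
Bits 110 -> G
Bits 0 -> C
Bits 10 -> E
Bits 110 -> G
Bits 10 -> E


Decoded message: GCEGE


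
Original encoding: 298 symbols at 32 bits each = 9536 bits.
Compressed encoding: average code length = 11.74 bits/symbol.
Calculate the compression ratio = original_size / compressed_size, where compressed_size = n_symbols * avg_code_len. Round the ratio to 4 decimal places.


original_size = n_symbols * orig_bits = 298 * 32 = 9536 bits
compressed_size = n_symbols * avg_code_len = 298 * 11.74 = 3498.52 bits
ratio = original_size / compressed_size = 9536 / 3498.52 = 2.7257

Compression ratio = 2.7257


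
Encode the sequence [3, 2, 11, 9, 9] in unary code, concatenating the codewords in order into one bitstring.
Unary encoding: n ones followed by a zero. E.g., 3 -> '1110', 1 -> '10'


Encode each number as n ones followed by a terminating 0:
  3 -> 1110 (4 bits)
  2 -> 110 (3 bits)
  11 -> 111111111110 (12 bits)
  9 -> 1111111110 (10 bits)
  9 -> 1111111110 (10 bits)
Total length = 4 + 3 + 12 + 10 + 10 = 39 bits.

Unary([3, 2, 11, 9, 9]) = 111011011111111111011111111101111111110 (39 bits)


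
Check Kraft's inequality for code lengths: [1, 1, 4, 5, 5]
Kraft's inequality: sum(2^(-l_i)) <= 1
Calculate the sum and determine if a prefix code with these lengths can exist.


Sum = 2^(-1) + 2^(-1) + 2^(-4) + 2^(-5) + 2^(-5)
    = 0.5 + 0.5 + 0.0625 + 0.03125 + 0.03125
    = 36/32 = 1.125
Since 1.125 > 1, Kraft's inequality is NOT satisfied.
A prefix code with these lengths CANNOT exist.

Kraft sum = 1.125. Not satisfied.


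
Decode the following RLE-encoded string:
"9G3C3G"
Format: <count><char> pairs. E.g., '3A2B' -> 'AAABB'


Expanding each <count><char> pair:
  9G -> 'GGGGGGGGG'
  3C -> 'CCC'
  3G -> 'GGG'

Decoded = GGGGGGGGGCCCGGG


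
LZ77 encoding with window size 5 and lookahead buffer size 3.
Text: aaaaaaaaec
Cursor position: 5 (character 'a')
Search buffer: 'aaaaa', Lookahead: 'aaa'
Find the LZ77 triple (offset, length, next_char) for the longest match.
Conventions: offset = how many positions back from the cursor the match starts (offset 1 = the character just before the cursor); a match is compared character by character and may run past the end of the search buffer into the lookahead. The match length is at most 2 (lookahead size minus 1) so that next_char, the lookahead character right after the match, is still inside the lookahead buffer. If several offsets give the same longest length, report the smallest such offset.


Try each offset into the search buffer:
  offset=1 (pos 4, char 'a'): match length 2
  offset=2 (pos 3, char 'a'): match length 2
  offset=3 (pos 2, char 'a'): match length 2
  offset=4 (pos 1, char 'a'): match length 2
  offset=5 (pos 0, char 'a'): match length 2
Longest match has length 2, found at offsets 1, 2, 3, 4, 5; take the smallest, offset 1.
next_char = character at position 5 + 2 = 7 -> 'a'

Best match: offset=1, length=2 (matching 'aa' starting at position 4)
LZ77 triple: (1, 2, 'a')


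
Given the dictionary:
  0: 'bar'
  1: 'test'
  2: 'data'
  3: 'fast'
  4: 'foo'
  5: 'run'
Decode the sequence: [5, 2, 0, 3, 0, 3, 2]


Look up each index in the dictionary:
  5 -> 'run'
  2 -> 'data'
  0 -> 'bar'
  3 -> 'fast'
  0 -> 'bar'
  3 -> 'fast'
  2 -> 'data'

Decoded: "run data bar fast bar fast data"


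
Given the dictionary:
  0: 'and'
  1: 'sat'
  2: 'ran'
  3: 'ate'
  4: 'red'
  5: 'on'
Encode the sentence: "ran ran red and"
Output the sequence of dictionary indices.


Look up each word in the dictionary:
  'ran' -> 2
  'ran' -> 2
  'red' -> 4
  'and' -> 0

Encoded: [2, 2, 4, 0]


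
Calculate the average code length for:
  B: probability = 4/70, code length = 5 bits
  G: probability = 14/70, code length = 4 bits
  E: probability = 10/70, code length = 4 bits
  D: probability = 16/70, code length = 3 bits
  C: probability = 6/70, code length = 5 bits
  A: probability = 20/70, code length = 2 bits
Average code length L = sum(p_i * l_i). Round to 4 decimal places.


Weighted contributions p_i * l_i:
  B: (4/70) * 5 = 20/70
  G: (14/70) * 4 = 56/70
  E: (10/70) * 4 = 40/70
  D: (16/70) * 3 = 48/70
  C: (6/70) * 5 = 30/70
  A: (20/70) * 2 = 40/70
Sum = (20 + 56 + 40 + 48 + 30 + 40)/70 = 234/70

L = 234/70 = 3.3429 bits/symbol


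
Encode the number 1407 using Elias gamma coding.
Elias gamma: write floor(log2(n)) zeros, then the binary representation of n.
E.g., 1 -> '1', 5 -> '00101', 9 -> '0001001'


num_bits = floor(log2(1407)) + 1 = 11
leading_zeros = num_bits - 1 = 10
binary(1407) = 10101111111

Elias gamma(1407) = '0000000000' + '10101111111' = 000000000010101111111 (21 bits)


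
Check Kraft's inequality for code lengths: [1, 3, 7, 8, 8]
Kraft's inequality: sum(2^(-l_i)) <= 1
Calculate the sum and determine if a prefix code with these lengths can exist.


Sum = 2^(-1) + 2^(-3) + 2^(-7) + 2^(-8) + 2^(-8)
    = 0.5 + 0.125 + 0.0078125 + 0.00390625 + 0.00390625
    = 164/256 = 0.640625
Since 0.640625 <= 1, Kraft's inequality IS satisfied.
A prefix code with these lengths CAN exist.

Kraft sum = 0.640625. Satisfied.


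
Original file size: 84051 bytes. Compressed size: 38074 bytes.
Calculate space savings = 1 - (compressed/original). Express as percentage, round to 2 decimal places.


ratio = compressed/original = 38074/84051 = 0.452987
savings = 1 - ratio = 1 - 0.452987 = 0.547013
as a percentage: 0.547013 * 100 = 54.7%

Space savings = 1 - 38074/84051 = 54.7%
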